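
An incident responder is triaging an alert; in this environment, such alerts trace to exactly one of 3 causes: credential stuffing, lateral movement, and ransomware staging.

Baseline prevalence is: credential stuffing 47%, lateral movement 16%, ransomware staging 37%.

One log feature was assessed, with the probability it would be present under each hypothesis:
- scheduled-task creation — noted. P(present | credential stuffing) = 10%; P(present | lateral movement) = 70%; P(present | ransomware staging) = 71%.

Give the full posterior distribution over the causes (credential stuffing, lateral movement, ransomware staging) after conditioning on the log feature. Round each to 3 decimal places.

Multiply each prior by the likelihood of the log feature:
  credential stuffing: 0.47 × 0.10 = 0.047
  lateral movement: 0.16 × 0.70 = 0.112
  ransomware staging: 0.37 × 0.71 = 0.2627
The unnormalized weights sum to 0.4217.
P(credential stuffing | evidence) = 0.047 / 0.4217 ≈ 0.111
P(lateral movement | evidence) = 0.112 / 0.4217 ≈ 0.266
P(ransomware staging | evidence) = 0.2627 / 0.4217 ≈ 0.623

0.111, 0.266, 0.623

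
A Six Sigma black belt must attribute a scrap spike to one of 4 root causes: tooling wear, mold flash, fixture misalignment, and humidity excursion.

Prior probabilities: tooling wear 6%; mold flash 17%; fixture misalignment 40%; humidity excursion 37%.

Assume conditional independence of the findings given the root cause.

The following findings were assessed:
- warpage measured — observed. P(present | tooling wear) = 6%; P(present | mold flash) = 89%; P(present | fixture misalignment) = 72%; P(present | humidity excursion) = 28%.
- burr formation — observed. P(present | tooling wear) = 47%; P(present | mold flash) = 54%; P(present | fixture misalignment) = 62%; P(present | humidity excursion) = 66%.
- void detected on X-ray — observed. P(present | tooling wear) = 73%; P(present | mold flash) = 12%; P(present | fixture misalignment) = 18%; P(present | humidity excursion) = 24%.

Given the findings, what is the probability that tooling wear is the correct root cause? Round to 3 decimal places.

For each hypothesis, the unnormalized posterior weight is prior × product of the finding likelihoods:
  tooling wear: 0.06 × 0.06 × 0.47 × 0.73 = 0.0012352
  mold flash: 0.17 × 0.89 × 0.54 × 0.12 = 0.0098042
  fixture misalignment: 0.40 × 0.72 × 0.62 × 0.18 = 0.032141
  humidity excursion: 0.37 × 0.28 × 0.66 × 0.24 = 0.01641
Marginal likelihood of the evidence = 0.05959.
P(tooling wear | evidence) = 0.0012352 / 0.05959 ≈ 0.021.

0.021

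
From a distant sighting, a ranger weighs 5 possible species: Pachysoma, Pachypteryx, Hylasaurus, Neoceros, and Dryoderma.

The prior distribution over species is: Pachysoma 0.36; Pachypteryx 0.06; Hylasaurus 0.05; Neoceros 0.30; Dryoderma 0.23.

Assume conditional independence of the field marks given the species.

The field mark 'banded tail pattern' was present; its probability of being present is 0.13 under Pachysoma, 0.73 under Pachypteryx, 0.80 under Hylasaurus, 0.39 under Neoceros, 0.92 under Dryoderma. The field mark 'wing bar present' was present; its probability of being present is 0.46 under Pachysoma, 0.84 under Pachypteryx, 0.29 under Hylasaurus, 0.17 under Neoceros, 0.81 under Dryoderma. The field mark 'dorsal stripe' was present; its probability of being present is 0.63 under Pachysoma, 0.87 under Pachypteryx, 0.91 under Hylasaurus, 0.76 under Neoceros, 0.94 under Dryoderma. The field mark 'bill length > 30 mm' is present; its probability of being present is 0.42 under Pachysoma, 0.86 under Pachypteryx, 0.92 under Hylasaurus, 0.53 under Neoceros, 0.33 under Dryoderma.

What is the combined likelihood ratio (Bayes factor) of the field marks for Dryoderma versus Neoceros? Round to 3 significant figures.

Take the product of per-field mark likelihoods under each hypothesis, then divide.
  Dryoderma: 0.92 × 0.81 × 0.94 × 0.33 = 0.23116
  Neoceros: 0.39 × 0.17 × 0.76 × 0.53 = 0.026706
Bayes factor = 0.23116 / 0.026706 ≈ 8.66

8.66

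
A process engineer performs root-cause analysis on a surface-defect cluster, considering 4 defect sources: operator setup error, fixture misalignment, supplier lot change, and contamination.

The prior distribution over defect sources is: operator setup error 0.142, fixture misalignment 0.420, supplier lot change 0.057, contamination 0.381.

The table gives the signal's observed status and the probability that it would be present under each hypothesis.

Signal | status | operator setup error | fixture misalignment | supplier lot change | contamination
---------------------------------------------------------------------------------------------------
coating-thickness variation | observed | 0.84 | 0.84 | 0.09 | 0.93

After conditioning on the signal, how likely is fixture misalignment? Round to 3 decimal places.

0.424

Multiply each prior by the likelihood of the signal:
  operator setup error: 0.142 × 0.84 = 0.11928
  fixture misalignment: 0.420 × 0.84 = 0.3528
  supplier lot change: 0.057 × 0.09 = 0.00513
  contamination: 0.381 × 0.93 = 0.35433
The unnormalized weights sum to 0.83154.
P(fixture misalignment | evidence) = 0.3528 / 0.83154 ≈ 0.424.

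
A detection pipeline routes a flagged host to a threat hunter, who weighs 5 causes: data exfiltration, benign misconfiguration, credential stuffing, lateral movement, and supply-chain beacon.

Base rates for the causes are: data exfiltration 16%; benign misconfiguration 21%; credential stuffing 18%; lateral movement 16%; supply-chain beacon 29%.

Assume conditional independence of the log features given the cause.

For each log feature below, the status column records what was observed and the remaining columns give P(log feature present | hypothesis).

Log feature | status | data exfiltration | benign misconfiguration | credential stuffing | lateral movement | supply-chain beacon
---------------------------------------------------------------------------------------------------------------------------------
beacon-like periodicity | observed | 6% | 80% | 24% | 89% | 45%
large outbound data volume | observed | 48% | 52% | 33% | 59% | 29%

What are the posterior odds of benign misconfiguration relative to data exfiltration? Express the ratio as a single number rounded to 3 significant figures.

19.0

The normalizing constant cancels in an odds ratio, so compute prior × likelihood for the two hypotheses only:
  benign misconfiguration: 0.21 × 0.80 × 0.52 = 0.08736
  data exfiltration: 0.16 × 0.06 × 0.48 = 0.004608
Odds(benign misconfiguration : data exfiltration) = 0.08736 / 0.004608 ≈ 19.0.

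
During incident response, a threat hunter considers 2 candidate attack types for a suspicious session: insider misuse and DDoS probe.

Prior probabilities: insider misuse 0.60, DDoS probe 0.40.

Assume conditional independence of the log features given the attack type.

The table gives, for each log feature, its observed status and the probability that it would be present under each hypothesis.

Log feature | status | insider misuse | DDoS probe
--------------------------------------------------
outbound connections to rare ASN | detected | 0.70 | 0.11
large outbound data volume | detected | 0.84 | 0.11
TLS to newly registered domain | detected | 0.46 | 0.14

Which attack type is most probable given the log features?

insider misuse

Multiply each prior by the joint likelihood of the log feature pattern:
  insider misuse: 0.60 × 0.70 × 0.84 × 0.46 = 0.16229
  DDoS probe: 0.40 × 0.11 × 0.11 × 0.14 = 0.0006776
Marginal likelihood of the evidence = 0.16297.
P(insider misuse | evidence) ≈ 0.16229 / 0.16297 ≈ 0.996
P(DDoS probe | evidence) ≈ 0.0006776 / 0.16297 ≈ 0.004
The largest is 0.996, so insider misuse is most probable.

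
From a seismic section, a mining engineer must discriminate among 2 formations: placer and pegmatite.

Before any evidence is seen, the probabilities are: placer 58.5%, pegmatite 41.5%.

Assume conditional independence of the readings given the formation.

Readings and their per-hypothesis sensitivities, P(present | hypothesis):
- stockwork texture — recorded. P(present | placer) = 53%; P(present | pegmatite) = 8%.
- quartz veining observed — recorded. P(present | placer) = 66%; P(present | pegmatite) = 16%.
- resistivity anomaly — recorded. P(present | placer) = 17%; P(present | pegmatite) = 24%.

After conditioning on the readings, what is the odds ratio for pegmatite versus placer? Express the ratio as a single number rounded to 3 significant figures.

The normalizing constant cancels in an odds ratio, so compute prior × likelihood for the two hypotheses only:
  pegmatite: 0.415 × 0.08 × 0.16 × 0.24 = 0.0012749
  placer: 0.585 × 0.53 × 0.66 × 0.17 = 0.034788
Posterior odds = 0.0012749 / 0.034788 ≈ 0.0366.

0.0366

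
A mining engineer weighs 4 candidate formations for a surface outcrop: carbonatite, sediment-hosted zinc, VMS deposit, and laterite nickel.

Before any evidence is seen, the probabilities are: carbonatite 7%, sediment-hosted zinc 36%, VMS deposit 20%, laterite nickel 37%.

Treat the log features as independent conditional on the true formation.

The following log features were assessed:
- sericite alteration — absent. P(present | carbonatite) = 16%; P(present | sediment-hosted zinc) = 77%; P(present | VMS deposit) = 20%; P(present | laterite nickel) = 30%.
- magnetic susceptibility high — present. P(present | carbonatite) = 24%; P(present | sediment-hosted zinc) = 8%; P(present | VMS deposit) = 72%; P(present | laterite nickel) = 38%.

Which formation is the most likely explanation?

VMS deposit

Multiply each prior by the joint likelihood of the log feature pattern (using 1 − P(present | H) for each absent log feature):
  carbonatite: 0.07 × (1 − 0.16) × 0.24 = 0.014112
  sediment-hosted zinc: 0.36 × (1 − 0.77) × 0.08 = 0.006624
  VMS deposit: 0.20 × (1 − 0.20) × 0.72 = 0.1152
  laterite nickel: 0.37 × (1 − 0.30) × 0.38 = 0.09842
Marginal likelihood of the evidence = 0.23436.
P(carbonatite | evidence) ≈ 0.014112 / 0.23436 ≈ 0.060
P(sediment-hosted zinc | evidence) ≈ 0.006624 / 0.23436 ≈ 0.028
P(VMS deposit | evidence) ≈ 0.1152 / 0.23436 ≈ 0.492
P(laterite nickel | evidence) ≈ 0.09842 / 0.23436 ≈ 0.420
The largest is 0.492, so VMS deposit is most probable.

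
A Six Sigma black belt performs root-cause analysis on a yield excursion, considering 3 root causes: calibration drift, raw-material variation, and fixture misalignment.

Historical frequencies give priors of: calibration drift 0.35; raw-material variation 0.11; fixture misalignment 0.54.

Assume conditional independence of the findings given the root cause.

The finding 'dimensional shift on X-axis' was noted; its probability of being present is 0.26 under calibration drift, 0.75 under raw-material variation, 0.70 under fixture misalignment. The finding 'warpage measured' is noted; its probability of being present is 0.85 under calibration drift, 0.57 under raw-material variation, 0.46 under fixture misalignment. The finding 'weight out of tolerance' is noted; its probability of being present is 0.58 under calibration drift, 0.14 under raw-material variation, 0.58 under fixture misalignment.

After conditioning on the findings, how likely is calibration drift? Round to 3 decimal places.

0.295

By Bayes' rule with conditional independence, the unnormalized weight for each hypothesis is prior × ∏ likelihoods:
  calibration drift: 0.35 × 0.26 × 0.85 × 0.58 = 0.044863
  raw-material variation: 0.11 × 0.75 × 0.57 × 0.14 = 0.0065835
  fixture misalignment: 0.54 × 0.70 × 0.46 × 0.58 = 0.10085
Normalizing constant Z = 0.044863 + 0.0065835 + 0.10085 = 0.1523.
P(calibration drift | evidence) = 0.044863 / 0.1523 ≈ 0.295.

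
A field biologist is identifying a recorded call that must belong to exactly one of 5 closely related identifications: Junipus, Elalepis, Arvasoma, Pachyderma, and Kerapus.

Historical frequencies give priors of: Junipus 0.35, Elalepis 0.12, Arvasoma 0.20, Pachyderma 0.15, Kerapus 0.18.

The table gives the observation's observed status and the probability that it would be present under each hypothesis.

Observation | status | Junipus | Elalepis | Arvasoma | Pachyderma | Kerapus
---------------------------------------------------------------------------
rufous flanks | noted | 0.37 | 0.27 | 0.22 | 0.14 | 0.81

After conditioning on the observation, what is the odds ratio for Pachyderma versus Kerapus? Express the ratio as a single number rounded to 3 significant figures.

Unnormalized posterior weight (prior times the observation likelihood) for each of the two hypotheses:
  Pachyderma: 0.15 × 0.14 = 0.021
  Kerapus: 0.18 × 0.81 = 0.1458
Posterior odds = 0.021 / 0.1458 ≈ 0.144.

0.144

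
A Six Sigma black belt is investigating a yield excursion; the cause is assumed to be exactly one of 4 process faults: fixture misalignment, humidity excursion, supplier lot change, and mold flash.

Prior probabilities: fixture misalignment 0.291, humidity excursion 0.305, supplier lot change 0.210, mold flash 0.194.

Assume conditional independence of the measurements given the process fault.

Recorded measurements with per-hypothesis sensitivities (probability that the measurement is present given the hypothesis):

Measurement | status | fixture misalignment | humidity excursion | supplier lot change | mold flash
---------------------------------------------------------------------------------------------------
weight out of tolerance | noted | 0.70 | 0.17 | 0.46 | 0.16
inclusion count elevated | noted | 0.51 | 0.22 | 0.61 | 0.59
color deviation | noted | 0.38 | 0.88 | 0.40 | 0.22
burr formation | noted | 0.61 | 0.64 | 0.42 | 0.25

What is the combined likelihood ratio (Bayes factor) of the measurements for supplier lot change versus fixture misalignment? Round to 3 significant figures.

Joint likelihood of the measurement pattern under each hypothesis:
  supplier lot change: 0.46 × 0.61 × 0.40 × 0.42 = 0.047141
  fixture misalignment: 0.70 × 0.51 × 0.38 × 0.61 = 0.082753
Bayes factor = 0.047141 / 0.082753 ≈ 0.570

0.570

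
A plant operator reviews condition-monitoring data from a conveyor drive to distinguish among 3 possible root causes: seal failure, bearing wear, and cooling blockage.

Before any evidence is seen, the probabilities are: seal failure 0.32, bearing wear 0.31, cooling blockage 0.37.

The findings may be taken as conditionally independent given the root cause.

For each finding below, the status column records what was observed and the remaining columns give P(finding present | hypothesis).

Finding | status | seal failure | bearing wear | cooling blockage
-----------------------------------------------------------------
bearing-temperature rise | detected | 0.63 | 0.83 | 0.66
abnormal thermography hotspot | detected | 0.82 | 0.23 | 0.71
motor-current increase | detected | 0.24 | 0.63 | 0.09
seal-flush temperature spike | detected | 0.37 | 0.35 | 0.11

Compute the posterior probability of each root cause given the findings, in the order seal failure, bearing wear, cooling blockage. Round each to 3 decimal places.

For each hypothesis, the unnormalized posterior weight is prior × product of the finding likelihoods:
  seal failure: 0.32 × 0.63 × 0.82 × 0.24 × 0.37 = 0.01468
  bearing wear: 0.31 × 0.83 × 0.23 × 0.63 × 0.35 = 0.013049
  cooling blockage: 0.37 × 0.66 × 0.71 × 0.09 × 0.11 = 0.0017165
The unnormalized weights sum to 0.029445.
P(seal failure | evidence) = 0.01468 / 0.029445 ≈ 0.499
P(bearing wear | evidence) = 0.013049 / 0.029445 ≈ 0.443
P(cooling blockage | evidence) = 0.0017165 / 0.029445 ≈ 0.058

0.499, 0.443, 0.058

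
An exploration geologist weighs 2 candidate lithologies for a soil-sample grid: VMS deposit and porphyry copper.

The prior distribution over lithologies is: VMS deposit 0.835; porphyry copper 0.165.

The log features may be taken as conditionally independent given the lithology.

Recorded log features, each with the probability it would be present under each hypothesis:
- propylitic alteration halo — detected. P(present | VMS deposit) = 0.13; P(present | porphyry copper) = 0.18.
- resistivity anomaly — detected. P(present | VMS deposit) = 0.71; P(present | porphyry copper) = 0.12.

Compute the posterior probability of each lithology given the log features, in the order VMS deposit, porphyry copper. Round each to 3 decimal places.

Multiply each prior by the joint likelihood of the log feature pattern:
  VMS deposit: 0.835 × 0.13 × 0.71 = 0.07707
  porphyry copper: 0.165 × 0.18 × 0.12 = 0.003564
Normalizing constant Z = 0.07707 + 0.003564 = 0.080634.
P(VMS deposit | evidence) = 0.07707 / 0.080634 ≈ 0.956
P(porphyry copper | evidence) = 0.003564 / 0.080634 ≈ 0.044

0.956, 0.044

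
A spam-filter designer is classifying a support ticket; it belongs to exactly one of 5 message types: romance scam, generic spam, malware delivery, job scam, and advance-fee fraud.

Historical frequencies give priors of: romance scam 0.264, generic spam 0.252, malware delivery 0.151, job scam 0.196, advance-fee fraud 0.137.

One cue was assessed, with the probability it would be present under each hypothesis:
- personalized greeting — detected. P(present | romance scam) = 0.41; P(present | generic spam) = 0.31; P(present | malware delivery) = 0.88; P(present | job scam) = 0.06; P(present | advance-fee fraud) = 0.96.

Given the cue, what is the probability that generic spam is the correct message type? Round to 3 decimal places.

0.169

By Bayes' rule, the unnormalized weight for each hypothesis is prior × likelihood:
  romance scam: 0.264 × 0.41 = 0.10824
  generic spam: 0.252 × 0.31 = 0.07812
  malware delivery: 0.151 × 0.88 = 0.13288
  job scam: 0.196 × 0.06 = 0.01176
  advance-fee fraud: 0.137 × 0.96 = 0.13152
The unnormalized weights sum to 0.46252.
P(generic spam | evidence) = 0.07812 / 0.46252 ≈ 0.169.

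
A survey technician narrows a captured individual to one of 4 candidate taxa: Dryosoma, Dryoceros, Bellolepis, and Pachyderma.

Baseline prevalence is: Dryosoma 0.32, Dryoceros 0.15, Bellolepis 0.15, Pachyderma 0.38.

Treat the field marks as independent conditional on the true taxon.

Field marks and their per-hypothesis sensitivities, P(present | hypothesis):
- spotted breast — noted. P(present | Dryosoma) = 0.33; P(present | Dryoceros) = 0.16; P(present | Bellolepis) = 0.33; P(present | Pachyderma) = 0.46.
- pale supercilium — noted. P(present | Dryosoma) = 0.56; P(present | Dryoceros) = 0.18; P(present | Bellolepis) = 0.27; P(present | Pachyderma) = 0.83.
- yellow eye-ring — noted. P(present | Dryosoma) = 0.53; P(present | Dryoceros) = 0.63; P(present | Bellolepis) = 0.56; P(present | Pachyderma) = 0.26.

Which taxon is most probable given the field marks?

For each hypothesis, the unnormalized posterior weight is prior × product of the field mark likelihoods:
  Dryosoma: 0.32 × 0.33 × 0.56 × 0.53 = 0.031342
  Dryoceros: 0.15 × 0.16 × 0.18 × 0.63 = 0.0027216
  Bellolepis: 0.15 × 0.33 × 0.27 × 0.56 = 0.0074844
  Pachyderma: 0.38 × 0.46 × 0.83 × 0.26 = 0.037722
The unnormalized weights sum to 0.07927.
P(Dryosoma | evidence) ≈ 0.031342 / 0.07927 ≈ 0.395
P(Dryoceros | evidence) ≈ 0.0027216 / 0.07927 ≈ 0.034
P(Bellolepis | evidence) ≈ 0.0074844 / 0.07927 ≈ 0.094
P(Pachyderma | evidence) ≈ 0.037722 / 0.07927 ≈ 0.476
The largest is 0.476, so Pachyderma is most probable.

Pachyderma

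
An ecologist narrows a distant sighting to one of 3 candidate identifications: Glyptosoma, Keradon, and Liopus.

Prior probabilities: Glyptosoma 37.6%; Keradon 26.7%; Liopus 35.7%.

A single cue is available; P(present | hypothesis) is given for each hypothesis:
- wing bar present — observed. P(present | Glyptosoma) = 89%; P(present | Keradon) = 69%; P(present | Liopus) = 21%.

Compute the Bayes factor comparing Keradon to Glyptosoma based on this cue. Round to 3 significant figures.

0.775

The Bayes factor is the ratio of the two likelihoods.
  Keradon: 0.69
  Glyptosoma: 0.89
Bayes factor = 0.69 / 0.89 ≈ 0.775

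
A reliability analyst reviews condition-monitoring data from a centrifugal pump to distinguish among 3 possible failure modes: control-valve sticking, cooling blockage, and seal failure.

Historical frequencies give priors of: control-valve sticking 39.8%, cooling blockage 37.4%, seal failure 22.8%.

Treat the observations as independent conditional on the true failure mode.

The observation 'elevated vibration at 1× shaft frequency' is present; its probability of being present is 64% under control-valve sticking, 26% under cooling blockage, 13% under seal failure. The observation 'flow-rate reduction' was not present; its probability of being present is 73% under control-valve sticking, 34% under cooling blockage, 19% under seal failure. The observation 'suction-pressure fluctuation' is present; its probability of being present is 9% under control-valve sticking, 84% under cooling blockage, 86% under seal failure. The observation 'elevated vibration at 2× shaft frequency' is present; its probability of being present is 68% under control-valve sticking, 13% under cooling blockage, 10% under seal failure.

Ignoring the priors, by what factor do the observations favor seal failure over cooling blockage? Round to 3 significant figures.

0.483

Take the product of per-observation likelihoods under each hypothesis (using 1 − P(present | H) for each absent observation), then divide.
  seal failure: 0.13 × (1 − 0.19) × 0.86 × 0.10 = 0.0090558
  cooling blockage: 0.26 × (1 − 0.34) × 0.84 × 0.13 = 0.018739
Bayes factor = 0.0090558 / 0.018739 ≈ 0.483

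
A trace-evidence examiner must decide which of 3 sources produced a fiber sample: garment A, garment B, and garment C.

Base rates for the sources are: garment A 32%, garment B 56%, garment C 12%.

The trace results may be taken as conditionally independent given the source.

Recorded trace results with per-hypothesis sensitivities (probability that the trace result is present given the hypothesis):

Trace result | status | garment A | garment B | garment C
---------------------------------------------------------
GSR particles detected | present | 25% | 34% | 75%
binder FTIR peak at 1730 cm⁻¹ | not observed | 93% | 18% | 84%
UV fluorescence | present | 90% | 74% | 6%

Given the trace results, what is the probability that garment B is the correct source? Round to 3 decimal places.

For each hypothesis, the unnormalized posterior weight is prior × product of the trace result likelihoods (using 1 − P(present | H) for each absent trace result):
  garment A: 0.32 × 0.25 × (1 − 0.93) × 0.90 = 0.00504
  garment B: 0.56 × 0.34 × (1 − 0.18) × 0.74 = 0.11553
  garment C: 0.12 × 0.75 × (1 − 0.84) × 0.06 = 0.000864
Normalizing constant Z = 0.00504 + 0.11553 + 0.000864 = 0.12144.
P(garment B | evidence) = 0.11553 / 0.12144 ≈ 0.951.

0.951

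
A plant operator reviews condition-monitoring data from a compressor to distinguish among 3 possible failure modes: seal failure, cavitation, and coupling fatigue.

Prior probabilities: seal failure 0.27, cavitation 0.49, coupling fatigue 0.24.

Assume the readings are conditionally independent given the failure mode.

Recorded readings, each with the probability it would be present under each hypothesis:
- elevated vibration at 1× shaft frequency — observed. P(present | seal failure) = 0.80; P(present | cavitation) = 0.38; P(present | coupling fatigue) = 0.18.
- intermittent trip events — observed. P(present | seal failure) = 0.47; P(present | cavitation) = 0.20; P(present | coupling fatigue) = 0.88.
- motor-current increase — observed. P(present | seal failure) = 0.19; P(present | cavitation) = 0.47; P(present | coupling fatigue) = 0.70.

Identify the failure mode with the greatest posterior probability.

Multiply each prior by the joint likelihood of the reading pattern:
  seal failure: 0.27 × 0.80 × 0.47 × 0.19 = 0.019289
  cavitation: 0.49 × 0.38 × 0.20 × 0.47 = 0.017503
  coupling fatigue: 0.24 × 0.18 × 0.88 × 0.70 = 0.026611
The unnormalized weights sum to 0.063403.
P(seal failure | evidence) ≈ 0.019289 / 0.063403 ≈ 0.304
P(cavitation | evidence) ≈ 0.017503 / 0.063403 ≈ 0.276
P(coupling fatigue | evidence) ≈ 0.026611 / 0.063403 ≈ 0.420
The largest is 0.420, so coupling fatigue is most probable.

coupling fatigue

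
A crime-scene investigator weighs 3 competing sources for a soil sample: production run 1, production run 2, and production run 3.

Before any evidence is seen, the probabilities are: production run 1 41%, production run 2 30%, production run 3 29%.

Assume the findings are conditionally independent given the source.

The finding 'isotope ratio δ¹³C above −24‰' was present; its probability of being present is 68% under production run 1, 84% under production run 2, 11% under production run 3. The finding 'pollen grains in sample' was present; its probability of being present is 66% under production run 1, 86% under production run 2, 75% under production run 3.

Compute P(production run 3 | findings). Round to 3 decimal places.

By Bayes' rule with conditional independence, the unnormalized weight for each hypothesis is prior × ∏ likelihoods:
  production run 1: 0.41 × 0.68 × 0.66 = 0.18401
  production run 2: 0.30 × 0.84 × 0.86 = 0.21672
  production run 3: 0.29 × 0.11 × 0.75 = 0.023925
The unnormalized weights sum to 0.42465.
P(production run 3 | evidence) = 0.023925 / 0.42465 ≈ 0.056.

0.056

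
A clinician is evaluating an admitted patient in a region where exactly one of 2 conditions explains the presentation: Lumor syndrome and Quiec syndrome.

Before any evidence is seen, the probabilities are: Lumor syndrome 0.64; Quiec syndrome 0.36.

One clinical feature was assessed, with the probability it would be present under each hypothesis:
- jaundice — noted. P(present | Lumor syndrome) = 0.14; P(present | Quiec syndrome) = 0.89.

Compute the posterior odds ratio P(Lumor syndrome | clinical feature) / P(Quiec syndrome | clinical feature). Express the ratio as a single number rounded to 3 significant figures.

The normalizing constant cancels in an odds ratio, so compute prior × likelihood for the two hypotheses only:
  Lumor syndrome: 0.64 × 0.14 = 0.0896
  Quiec syndrome: 0.36 × 0.89 = 0.3204
Odds(Lumor syndrome : Quiec syndrome) = 0.0896 / 0.3204 ≈ 0.280.

0.280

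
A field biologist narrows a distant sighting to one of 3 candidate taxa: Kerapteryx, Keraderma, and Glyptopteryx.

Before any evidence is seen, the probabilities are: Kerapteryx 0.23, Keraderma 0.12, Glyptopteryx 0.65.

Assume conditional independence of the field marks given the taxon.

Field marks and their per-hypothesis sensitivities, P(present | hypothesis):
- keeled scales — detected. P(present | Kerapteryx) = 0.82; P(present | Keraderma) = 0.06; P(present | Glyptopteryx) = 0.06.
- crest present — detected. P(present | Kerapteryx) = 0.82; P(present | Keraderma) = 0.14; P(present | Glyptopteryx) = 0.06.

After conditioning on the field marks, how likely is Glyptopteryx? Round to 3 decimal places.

By Bayes' rule with conditional independence, the unnormalized weight for each hypothesis is prior × ∏ likelihoods:
  Kerapteryx: 0.23 × 0.82 × 0.82 = 0.15465
  Keraderma: 0.12 × 0.06 × 0.14 = 0.001008
  Glyptopteryx: 0.65 × 0.06 × 0.06 = 0.00234
Normalizing constant Z = 0.15465 + 0.001008 + 0.00234 = 0.158.
P(Glyptopteryx | evidence) = 0.00234 / 0.158 ≈ 0.015.

0.015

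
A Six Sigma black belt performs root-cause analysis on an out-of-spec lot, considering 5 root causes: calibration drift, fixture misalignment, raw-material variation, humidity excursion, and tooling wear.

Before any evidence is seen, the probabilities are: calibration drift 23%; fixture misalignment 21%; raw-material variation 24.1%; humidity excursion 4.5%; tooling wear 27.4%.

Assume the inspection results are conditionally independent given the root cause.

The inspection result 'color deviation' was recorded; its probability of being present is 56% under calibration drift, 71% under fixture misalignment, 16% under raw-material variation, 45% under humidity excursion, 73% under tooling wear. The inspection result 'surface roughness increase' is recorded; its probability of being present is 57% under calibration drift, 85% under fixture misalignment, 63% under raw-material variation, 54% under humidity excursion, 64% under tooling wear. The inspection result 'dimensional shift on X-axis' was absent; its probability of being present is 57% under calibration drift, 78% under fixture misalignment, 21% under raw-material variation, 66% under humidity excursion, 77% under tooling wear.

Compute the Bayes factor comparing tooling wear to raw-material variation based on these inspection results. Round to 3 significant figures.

Joint likelihood of the inspection result pattern under each hypothesis (using 1 − P(present | H) for each absent inspection result):
  tooling wear: 0.73 × 0.64 × (1 − 0.77) = 0.10746
  raw-material variation: 0.16 × 0.63 × (1 − 0.21) = 0.079632
Bayes factor = 0.10746 / 0.079632 ≈ 1.35

1.35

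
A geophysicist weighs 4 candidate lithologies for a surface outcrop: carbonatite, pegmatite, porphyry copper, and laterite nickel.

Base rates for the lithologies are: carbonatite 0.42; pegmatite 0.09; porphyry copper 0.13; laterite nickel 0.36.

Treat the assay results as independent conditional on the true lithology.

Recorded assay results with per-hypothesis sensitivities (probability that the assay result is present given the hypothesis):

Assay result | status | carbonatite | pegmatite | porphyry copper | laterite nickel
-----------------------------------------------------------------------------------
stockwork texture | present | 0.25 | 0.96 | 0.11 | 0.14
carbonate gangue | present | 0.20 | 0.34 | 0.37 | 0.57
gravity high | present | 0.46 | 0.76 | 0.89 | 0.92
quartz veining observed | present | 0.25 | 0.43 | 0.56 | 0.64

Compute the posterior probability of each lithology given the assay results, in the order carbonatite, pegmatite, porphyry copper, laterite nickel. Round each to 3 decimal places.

0.077, 0.304, 0.084, 0.536

Multiply each prior by the joint likelihood of the assay result pattern:
  carbonatite: 0.42 × 0.25 × 0.20 × 0.46 × 0.25 = 0.002415
  pegmatite: 0.09 × 0.96 × 0.34 × 0.76 × 0.43 = 0.0096001
  porphyry copper: 0.13 × 0.11 × 0.37 × 0.89 × 0.56 = 0.002637
  laterite nickel: 0.36 × 0.14 × 0.57 × 0.92 × 0.64 = 0.016915
Marginal likelihood of the evidence = 0.031567.
P(carbonatite | evidence) = 0.002415 / 0.031567 ≈ 0.077
P(pegmatite | evidence) = 0.0096001 / 0.031567 ≈ 0.304
P(porphyry copper | evidence) = 0.002637 / 0.031567 ≈ 0.084
P(laterite nickel | evidence) = 0.016915 / 0.031567 ≈ 0.536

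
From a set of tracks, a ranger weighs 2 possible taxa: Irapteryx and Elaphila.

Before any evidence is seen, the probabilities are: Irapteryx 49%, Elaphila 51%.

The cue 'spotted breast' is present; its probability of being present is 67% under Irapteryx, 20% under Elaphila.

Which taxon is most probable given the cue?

For each hypothesis, the unnormalized posterior weight is prior × likelihood:
  Irapteryx: 0.49 × 0.67 = 0.3283
  Elaphila: 0.51 × 0.20 = 0.102
The unnormalized weights sum to 0.4303.
P(Irapteryx | evidence) ≈ 0.3283 / 0.4303 ≈ 0.763
P(Elaphila | evidence) ≈ 0.102 / 0.4303 ≈ 0.237
The largest is 0.763, so Irapteryx is most probable.

Irapteryx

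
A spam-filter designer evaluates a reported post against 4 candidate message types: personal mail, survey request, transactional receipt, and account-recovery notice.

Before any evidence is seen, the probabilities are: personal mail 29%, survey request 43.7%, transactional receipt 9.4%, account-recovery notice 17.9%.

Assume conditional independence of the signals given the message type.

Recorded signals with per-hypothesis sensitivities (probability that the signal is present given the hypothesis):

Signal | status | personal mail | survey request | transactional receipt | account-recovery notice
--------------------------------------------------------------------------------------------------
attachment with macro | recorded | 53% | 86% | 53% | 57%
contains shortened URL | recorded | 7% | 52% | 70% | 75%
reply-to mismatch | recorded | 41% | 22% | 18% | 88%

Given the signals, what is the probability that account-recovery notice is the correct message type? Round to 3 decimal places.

0.556

Multiply each prior by the joint likelihood of the signal pattern:
  personal mail: 0.290 × 0.53 × 0.07 × 0.41 = 0.0044112
  survey request: 0.437 × 0.86 × 0.52 × 0.22 = 0.042994
  transactional receipt: 0.094 × 0.53 × 0.70 × 0.18 = 0.0062773
  account-recovery notice: 0.179 × 0.57 × 0.75 × 0.88 = 0.06734
The unnormalized weights sum to 0.12102.
P(account-recovery notice | evidence) = 0.06734 / 0.12102 ≈ 0.556.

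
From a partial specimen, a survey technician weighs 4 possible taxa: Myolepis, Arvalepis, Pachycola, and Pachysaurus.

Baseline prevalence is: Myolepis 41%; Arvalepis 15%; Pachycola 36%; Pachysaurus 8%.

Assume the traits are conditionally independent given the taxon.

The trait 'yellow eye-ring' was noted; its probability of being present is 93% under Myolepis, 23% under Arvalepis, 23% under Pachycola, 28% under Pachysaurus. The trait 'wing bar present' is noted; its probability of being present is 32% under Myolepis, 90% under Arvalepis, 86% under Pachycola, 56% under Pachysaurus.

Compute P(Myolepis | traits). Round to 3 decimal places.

For each hypothesis, the unnormalized posterior weight is prior × product of the trait likelihoods:
  Myolepis: 0.41 × 0.93 × 0.32 = 0.12202
  Arvalepis: 0.15 × 0.23 × 0.90 = 0.03105
  Pachycola: 0.36 × 0.23 × 0.86 = 0.071208
  Pachysaurus: 0.08 × 0.28 × 0.56 = 0.012544
Normalizing constant Z = 0.12202 + 0.03105 + 0.071208 + 0.012544 = 0.23682.
P(Myolepis | evidence) = 0.12202 / 0.23682 ≈ 0.515.

0.515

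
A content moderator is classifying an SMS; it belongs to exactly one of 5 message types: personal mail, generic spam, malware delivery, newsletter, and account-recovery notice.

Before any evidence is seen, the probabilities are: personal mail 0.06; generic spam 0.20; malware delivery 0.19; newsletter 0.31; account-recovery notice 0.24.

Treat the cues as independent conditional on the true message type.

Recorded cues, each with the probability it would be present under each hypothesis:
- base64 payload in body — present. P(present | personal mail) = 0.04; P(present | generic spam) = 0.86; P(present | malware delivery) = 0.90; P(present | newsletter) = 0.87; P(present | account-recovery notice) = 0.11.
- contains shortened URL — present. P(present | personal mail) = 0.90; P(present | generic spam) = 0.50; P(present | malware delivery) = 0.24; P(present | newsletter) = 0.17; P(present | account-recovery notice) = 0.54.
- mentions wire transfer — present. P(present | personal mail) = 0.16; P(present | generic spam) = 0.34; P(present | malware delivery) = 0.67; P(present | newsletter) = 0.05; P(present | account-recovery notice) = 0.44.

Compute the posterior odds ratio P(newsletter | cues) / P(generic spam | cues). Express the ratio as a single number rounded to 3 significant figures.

0.0784

The normalizing constant cancels in an odds ratio, so compute prior × likelihood for the two hypotheses only:
  newsletter: 0.31 × 0.87 × 0.17 × 0.05 = 0.0022925
  generic spam: 0.20 × 0.86 × 0.50 × 0.34 = 0.02924
Posterior odds = 0.0022925 / 0.02924 ≈ 0.0784.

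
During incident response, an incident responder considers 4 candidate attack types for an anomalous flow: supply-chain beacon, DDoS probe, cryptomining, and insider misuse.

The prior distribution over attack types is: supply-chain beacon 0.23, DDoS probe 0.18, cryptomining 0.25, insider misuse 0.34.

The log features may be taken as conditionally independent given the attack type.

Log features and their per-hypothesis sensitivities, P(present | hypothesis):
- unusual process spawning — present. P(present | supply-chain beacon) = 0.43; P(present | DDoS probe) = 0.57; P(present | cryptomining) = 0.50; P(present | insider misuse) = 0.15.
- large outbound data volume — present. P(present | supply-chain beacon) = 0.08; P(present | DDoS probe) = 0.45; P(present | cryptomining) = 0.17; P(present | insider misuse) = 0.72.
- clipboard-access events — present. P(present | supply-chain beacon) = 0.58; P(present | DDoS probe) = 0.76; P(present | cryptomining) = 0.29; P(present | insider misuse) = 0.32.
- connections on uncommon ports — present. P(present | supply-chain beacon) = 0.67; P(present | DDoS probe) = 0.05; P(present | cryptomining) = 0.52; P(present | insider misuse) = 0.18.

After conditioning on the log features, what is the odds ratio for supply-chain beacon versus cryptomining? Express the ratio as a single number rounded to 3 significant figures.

The normalizing constant cancels in an odds ratio, so compute prior × likelihood for the two hypotheses only:
  supply-chain beacon: 0.23 × 0.43 × 0.08 × 0.58 × 0.67 = 0.0030746
  cryptomining: 0.25 × 0.50 × 0.17 × 0.29 × 0.52 = 0.0032045
Odds(supply-chain beacon : cryptomining) = 0.0030746 / 0.0032045 ≈ 0.959.

0.959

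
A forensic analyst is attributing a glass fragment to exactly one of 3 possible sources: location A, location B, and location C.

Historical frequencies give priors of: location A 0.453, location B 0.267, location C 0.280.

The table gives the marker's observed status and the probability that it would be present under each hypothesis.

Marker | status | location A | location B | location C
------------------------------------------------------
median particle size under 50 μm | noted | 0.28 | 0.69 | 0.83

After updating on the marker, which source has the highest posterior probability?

For each hypothesis, the unnormalized posterior weight is prior × likelihood:
  location A: 0.453 × 0.28 = 0.12684
  location B: 0.267 × 0.69 = 0.18423
  location C: 0.280 × 0.83 = 0.2324
Normalizing constant Z = 0.12684 + 0.18423 + 0.2324 = 0.54347.
P(location A | evidence) ≈ 0.12684 / 0.54347 ≈ 0.233
P(location B | evidence) ≈ 0.18423 / 0.54347 ≈ 0.339
P(location C | evidence) ≈ 0.2324 / 0.54347 ≈ 0.428
The largest is 0.428, so location C is most probable.

location C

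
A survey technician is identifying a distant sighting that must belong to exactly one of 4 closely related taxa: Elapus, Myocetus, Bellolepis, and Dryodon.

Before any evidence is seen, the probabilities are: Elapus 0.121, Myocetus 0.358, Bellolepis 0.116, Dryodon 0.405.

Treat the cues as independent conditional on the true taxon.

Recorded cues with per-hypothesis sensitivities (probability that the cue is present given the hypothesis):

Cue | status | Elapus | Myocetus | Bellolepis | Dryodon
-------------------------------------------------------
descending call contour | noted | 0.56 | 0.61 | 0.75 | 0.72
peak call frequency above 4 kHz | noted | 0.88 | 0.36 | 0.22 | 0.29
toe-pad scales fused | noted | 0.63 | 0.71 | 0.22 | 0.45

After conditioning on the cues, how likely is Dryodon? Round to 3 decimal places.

0.281

For each hypothesis, the unnormalized posterior weight is prior × product of the cue likelihoods:
  Elapus: 0.121 × 0.56 × 0.88 × 0.63 = 0.037566
  Myocetus: 0.358 × 0.61 × 0.36 × 0.71 = 0.055818
  Bellolepis: 0.116 × 0.75 × 0.22 × 0.22 = 0.0042108
  Dryodon: 0.405 × 0.72 × 0.29 × 0.45 = 0.038054
The unnormalized weights sum to 0.13565.
P(Dryodon | evidence) = 0.038054 / 0.13565 ≈ 0.281.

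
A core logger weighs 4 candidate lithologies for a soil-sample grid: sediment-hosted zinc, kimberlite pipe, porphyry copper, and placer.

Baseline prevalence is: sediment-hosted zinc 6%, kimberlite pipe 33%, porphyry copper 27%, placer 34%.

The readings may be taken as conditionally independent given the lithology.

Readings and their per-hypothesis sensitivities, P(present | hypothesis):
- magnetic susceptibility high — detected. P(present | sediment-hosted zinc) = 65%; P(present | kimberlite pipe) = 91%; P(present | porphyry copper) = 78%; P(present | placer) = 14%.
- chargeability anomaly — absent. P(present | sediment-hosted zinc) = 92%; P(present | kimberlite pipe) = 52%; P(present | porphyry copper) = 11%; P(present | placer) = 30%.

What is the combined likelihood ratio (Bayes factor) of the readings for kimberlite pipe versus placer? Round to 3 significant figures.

4.46

Take the product of per-reading likelihoods under each hypothesis (using 1 − P(present | H) for each absent reading), then divide.
  kimberlite pipe: 0.91 × (1 − 0.52) = 0.4368
  placer: 0.14 × (1 − 0.30) = 0.098
Bayes factor = 0.4368 / 0.098 ≈ 4.46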